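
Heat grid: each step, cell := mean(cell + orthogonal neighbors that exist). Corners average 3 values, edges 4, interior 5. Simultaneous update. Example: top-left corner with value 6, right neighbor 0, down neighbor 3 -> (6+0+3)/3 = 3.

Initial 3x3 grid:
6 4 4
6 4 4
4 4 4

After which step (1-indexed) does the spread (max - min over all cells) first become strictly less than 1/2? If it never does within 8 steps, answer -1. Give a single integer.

Step 1: max=16/3, min=4, spread=4/3
Step 2: max=89/18, min=4, spread=17/18
Step 3: max=5167/1080, min=371/90, spread=143/216
Step 4: max=301949/64800, min=5663/1350, spread=1205/2592
  -> spread < 1/2 first at step 4
Step 5: max=17851303/3888000, min=153541/36000, spread=10151/31104
Step 6: max=1058789141/233280000, min=41889209/9720000, spread=85517/373248
Step 7: max=63059590927/13996800000, min=5067353671/1166400000, spread=720431/4478976
Step 8: max=3762846194669/839808000000, min=12736161863/2916000000, spread=6069221/53747712

Answer: 4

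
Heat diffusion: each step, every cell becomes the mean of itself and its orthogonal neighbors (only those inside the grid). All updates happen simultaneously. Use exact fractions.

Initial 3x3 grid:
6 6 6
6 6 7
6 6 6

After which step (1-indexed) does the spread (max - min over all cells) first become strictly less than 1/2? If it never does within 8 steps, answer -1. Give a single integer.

Answer: 1

Derivation:
Step 1: max=19/3, min=6, spread=1/3
  -> spread < 1/2 first at step 1
Step 2: max=1507/240, min=6, spread=67/240
Step 3: max=13397/2160, min=1207/200, spread=1807/10800
Step 4: max=5341963/864000, min=32761/5400, spread=33401/288000
Step 5: max=47885933/7776000, min=3283391/540000, spread=3025513/38880000
Step 6: max=19127326867/3110400000, min=175555949/28800000, spread=53531/995328
Step 7: max=1145776925849/186624000000, min=47447116051/7776000000, spread=450953/11943936
Step 8: max=68693543560603/11197440000000, min=5699728610519/933120000000, spread=3799043/143327232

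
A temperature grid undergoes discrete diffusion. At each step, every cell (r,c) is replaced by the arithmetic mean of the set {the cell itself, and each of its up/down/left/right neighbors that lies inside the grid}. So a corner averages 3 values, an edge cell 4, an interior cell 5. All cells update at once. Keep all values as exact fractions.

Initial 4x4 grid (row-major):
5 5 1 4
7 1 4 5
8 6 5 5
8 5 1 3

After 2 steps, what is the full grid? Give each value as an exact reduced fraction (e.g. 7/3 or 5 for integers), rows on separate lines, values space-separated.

After step 1:
  17/3 3 7/2 10/3
  21/4 23/5 16/5 9/2
  29/4 5 21/5 9/2
  7 5 7/2 3
After step 2:
  167/36 503/120 391/120 34/9
  683/120 421/100 4 233/60
  49/8 521/100 102/25 81/20
  77/12 41/8 157/40 11/3

Answer: 167/36 503/120 391/120 34/9
683/120 421/100 4 233/60
49/8 521/100 102/25 81/20
77/12 41/8 157/40 11/3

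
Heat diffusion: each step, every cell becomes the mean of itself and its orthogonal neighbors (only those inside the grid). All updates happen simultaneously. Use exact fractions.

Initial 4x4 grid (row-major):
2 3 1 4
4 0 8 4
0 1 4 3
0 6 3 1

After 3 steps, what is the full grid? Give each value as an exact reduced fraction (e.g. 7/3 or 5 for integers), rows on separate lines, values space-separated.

Answer: 191/80 513/200 2047/600 2503/720
1667/800 5577/2000 6353/2000 2951/800
5089/2400 4967/2000 773/240 23639/7200
1489/720 1009/400 10537/3600 6803/2160

Derivation:
After step 1:
  3 3/2 4 3
  3/2 16/5 17/5 19/4
  5/4 11/5 19/5 3
  2 5/2 7/2 7/3
After step 2:
  2 117/40 119/40 47/12
  179/80 59/25 383/100 283/80
  139/80 259/100 159/50 833/240
  23/12 51/20 91/30 53/18
After step 3:
  191/80 513/200 2047/600 2503/720
  1667/800 5577/2000 6353/2000 2951/800
  5089/2400 4967/2000 773/240 23639/7200
  1489/720 1009/400 10537/3600 6803/2160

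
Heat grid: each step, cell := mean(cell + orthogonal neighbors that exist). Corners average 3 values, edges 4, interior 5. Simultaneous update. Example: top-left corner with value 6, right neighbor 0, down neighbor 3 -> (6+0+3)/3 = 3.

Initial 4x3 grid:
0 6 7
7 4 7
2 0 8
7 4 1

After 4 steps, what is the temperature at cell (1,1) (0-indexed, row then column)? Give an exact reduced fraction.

Step 1: cell (1,1) = 24/5
Step 2: cell (1,1) = 112/25
Step 3: cell (1,1) = 574/125
Step 4: cell (1,1) = 544661/120000
Full grid after step 4:
  571993/129600 153521/32000 662843/129600
  913103/216000 544661/120000 528239/108000
  857483/216000 750529/180000 478429/108000
  248339/64800 852853/216000 133057/32400

Answer: 544661/120000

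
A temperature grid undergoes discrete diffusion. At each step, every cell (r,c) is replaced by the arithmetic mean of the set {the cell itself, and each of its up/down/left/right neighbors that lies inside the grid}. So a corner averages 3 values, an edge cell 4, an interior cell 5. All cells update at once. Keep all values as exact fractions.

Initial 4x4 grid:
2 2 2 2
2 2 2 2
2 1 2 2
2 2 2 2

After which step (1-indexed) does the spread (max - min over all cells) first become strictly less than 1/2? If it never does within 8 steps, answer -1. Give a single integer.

Answer: 1

Derivation:
Step 1: max=2, min=7/4, spread=1/4
  -> spread < 1/2 first at step 1
Step 2: max=2, min=89/50, spread=11/50
Step 3: max=2, min=4433/2400, spread=367/2400
Step 4: max=1187/600, min=20029/10800, spread=1337/10800
Step 5: max=35531/18000, min=606331/324000, spread=33227/324000
Step 6: max=211951/108000, min=18225673/9720000, spread=849917/9720000
Step 7: max=3171467/1620000, min=549485653/291600000, spread=21378407/291600000
Step 8: max=948311657/486000000, min=16529537629/8748000000, spread=540072197/8748000000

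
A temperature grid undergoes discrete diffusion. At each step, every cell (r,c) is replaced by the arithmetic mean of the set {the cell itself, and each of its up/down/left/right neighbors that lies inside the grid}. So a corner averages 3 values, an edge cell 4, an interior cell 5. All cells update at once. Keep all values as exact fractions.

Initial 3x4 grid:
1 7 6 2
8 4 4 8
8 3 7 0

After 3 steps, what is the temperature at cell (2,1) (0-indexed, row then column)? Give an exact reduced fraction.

Step 1: cell (2,1) = 11/2
Step 2: cell (2,1) = 77/15
Step 3: cell (2,1) = 757/144
Full grid after step 3:
  5581/1080 1463/288 6883/1440 10463/2160
  15481/2880 3049/600 5941/1200 1295/288
  11777/2160 757/144 559/120 1663/360

Answer: 757/144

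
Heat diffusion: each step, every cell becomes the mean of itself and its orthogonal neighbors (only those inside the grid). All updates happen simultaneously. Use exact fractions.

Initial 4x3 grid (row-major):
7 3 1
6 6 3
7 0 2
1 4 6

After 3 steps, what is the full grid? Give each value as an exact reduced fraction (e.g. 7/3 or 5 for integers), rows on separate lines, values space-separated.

After step 1:
  16/3 17/4 7/3
  13/2 18/5 3
  7/2 19/5 11/4
  4 11/4 4
After step 2:
  193/36 931/240 115/36
  71/15 423/100 701/240
  89/20 82/25 271/80
  41/12 291/80 19/6
After step 3:
  10061/2160 59993/14400 1799/540
  16897/3600 5713/1500 24719/7200
  397/100 3797/1000 2551/800
  2761/720 16201/4800 1223/360

Answer: 10061/2160 59993/14400 1799/540
16897/3600 5713/1500 24719/7200
397/100 3797/1000 2551/800
2761/720 16201/4800 1223/360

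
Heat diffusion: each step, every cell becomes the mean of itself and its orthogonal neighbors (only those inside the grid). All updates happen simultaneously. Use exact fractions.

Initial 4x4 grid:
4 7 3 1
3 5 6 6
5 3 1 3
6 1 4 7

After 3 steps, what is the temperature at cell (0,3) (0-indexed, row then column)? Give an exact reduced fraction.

Step 1: cell (0,3) = 10/3
Step 2: cell (0,3) = 139/36
Step 3: cell (0,3) = 8597/2160
Full grid after step 3:
  4919/1080 3151/720 15067/3600 8597/2160
  1541/360 12737/3000 4807/1200 28829/7200
  2411/600 7569/2000 5797/1500 28261/7200
  539/144 8909/2400 26671/7200 2131/540

Answer: 8597/2160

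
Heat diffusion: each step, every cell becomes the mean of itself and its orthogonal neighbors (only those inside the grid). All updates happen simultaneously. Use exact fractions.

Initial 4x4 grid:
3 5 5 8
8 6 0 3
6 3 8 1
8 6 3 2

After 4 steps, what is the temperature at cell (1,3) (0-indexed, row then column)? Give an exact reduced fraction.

Step 1: cell (1,3) = 3
Step 2: cell (1,3) = 487/120
Step 3: cell (1,3) = 3391/900
Step 4: cell (1,3) = 109237/27000
Full grid after step 4:
  336131/64800 1042031/216000 977951/216000 270773/64800
  567193/108000 891653/180000 766091/180000 109237/27000
  119449/21600 882487/180000 256639/60000 5503/1500
  356617/64800 219437/43200 297179/72000 80809/21600

Answer: 109237/27000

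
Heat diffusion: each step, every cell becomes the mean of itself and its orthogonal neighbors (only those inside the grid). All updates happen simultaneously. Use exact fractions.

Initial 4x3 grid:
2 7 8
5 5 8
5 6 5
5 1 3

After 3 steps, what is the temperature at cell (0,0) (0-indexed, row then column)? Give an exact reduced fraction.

Step 1: cell (0,0) = 14/3
Step 2: cell (0,0) = 173/36
Step 3: cell (0,0) = 2863/540
Full grid after step 3:
  2863/540 40931/7200 6851/1080
  17693/3600 8387/1500 10459/1800
  16853/3600 28003/6000 1021/200
  8869/2160 61307/14400 337/80

Answer: 2863/540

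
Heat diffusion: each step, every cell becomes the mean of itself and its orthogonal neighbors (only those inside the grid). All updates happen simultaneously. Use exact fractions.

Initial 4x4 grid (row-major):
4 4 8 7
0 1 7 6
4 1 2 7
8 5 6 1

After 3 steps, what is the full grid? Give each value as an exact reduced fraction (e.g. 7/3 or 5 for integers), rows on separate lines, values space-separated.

After step 1:
  8/3 17/4 13/2 7
  9/4 13/5 24/5 27/4
  13/4 13/5 23/5 4
  17/3 5 7/2 14/3
After step 2:
  55/18 961/240 451/80 27/4
  323/120 33/10 101/20 451/80
  413/120 361/100 39/10 1201/240
  167/36 503/120 533/120 73/18
After step 3:
  7021/2160 5759/1440 2573/480 721/120
  281/90 22387/6000 941/200 2693/480
  809/225 5533/1500 26407/6000 1339/288
  2209/540 7597/1800 1493/360 9721/2160

Answer: 7021/2160 5759/1440 2573/480 721/120
281/90 22387/6000 941/200 2693/480
809/225 5533/1500 26407/6000 1339/288
2209/540 7597/1800 1493/360 9721/2160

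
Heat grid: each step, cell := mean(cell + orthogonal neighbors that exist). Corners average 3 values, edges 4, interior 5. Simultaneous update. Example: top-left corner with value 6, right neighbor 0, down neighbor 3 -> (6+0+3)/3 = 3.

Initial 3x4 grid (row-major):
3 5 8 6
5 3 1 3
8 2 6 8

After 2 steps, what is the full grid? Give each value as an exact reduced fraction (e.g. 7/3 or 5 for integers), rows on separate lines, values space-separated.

After step 1:
  13/3 19/4 5 17/3
  19/4 16/5 21/5 9/2
  5 19/4 17/4 17/3
After step 2:
  83/18 1037/240 1177/240 91/18
  1037/240 433/100 423/100 601/120
  29/6 43/10 283/60 173/36

Answer: 83/18 1037/240 1177/240 91/18
1037/240 433/100 423/100 601/120
29/6 43/10 283/60 173/36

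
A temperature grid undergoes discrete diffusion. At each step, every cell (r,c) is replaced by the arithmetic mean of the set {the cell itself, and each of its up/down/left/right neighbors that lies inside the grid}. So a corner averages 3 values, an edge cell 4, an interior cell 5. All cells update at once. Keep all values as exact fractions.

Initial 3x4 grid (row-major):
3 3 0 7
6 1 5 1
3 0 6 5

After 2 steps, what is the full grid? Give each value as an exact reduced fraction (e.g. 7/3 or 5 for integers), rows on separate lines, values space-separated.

Answer: 3 25/8 323/120 131/36
53/16 131/50 357/100 413/120
35/12 25/8 131/40 25/6

Derivation:
After step 1:
  4 7/4 15/4 8/3
  13/4 3 13/5 9/2
  3 5/2 4 4
After step 2:
  3 25/8 323/120 131/36
  53/16 131/50 357/100 413/120
  35/12 25/8 131/40 25/6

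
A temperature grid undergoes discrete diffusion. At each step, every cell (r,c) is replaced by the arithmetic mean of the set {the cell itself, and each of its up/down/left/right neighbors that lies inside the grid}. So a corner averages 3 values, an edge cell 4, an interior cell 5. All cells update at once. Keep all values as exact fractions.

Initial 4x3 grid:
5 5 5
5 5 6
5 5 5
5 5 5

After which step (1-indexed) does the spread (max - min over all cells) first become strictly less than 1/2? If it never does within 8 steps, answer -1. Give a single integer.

Step 1: max=16/3, min=5, spread=1/3
  -> spread < 1/2 first at step 1
Step 2: max=631/120, min=5, spread=31/120
Step 3: max=5611/1080, min=5, spread=211/1080
Step 4: max=556897/108000, min=9047/1800, spread=14077/108000
Step 5: max=5000407/972000, min=543683/108000, spread=5363/48600
Step 6: max=149540809/29160000, min=302869/60000, spread=93859/1166400
Step 7: max=8958274481/1749600000, min=491336467/97200000, spread=4568723/69984000
Step 8: max=536660435629/104976000000, min=14761618889/2916000000, spread=8387449/167961600

Answer: 1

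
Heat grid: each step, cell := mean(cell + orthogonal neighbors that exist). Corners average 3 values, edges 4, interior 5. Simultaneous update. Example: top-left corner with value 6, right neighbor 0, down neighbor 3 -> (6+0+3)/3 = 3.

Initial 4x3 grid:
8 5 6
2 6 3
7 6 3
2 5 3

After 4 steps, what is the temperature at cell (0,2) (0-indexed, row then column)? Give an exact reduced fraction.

Step 1: cell (0,2) = 14/3
Step 2: cell (0,2) = 185/36
Step 3: cell (0,2) = 5237/1080
Step 4: cell (0,2) = 643661/129600
Full grid after step 4:
  25093/4800 4343659/864000 643661/129600
  59417/12000 1778711/360000 1004131/216000
  515603/108000 810743/180000 963331/216000
  145199/32400 477373/108000 272623/64800

Answer: 643661/129600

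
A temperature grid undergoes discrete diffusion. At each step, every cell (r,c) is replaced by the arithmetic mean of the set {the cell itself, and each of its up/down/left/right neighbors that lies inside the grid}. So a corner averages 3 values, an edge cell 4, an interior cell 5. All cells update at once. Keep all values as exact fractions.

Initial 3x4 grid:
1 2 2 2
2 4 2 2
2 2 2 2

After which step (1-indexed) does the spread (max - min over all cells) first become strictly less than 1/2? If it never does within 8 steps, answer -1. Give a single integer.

Step 1: max=5/2, min=5/3, spread=5/6
Step 2: max=59/25, min=2, spread=9/25
  -> spread < 1/2 first at step 2
Step 3: max=453/200, min=413/200, spread=1/5
Step 4: max=95557/43200, min=15007/7200, spread=1103/8640
Step 5: max=4746089/2160000, min=506911/240000, spread=18389/216000
Step 6: max=340174997/155520000, min=380873/180000, spread=444029/6220800
Step 7: max=20315276423/9331200000, min=826910627/388800000, spread=3755371/74649600
Step 8: max=405648171719/186624000000, min=49704050543/23328000000, spread=64126139/1492992000

Answer: 2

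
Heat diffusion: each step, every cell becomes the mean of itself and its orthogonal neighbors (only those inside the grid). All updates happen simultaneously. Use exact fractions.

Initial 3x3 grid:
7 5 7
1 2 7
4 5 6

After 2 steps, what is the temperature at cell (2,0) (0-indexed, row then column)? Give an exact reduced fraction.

Answer: 133/36

Derivation:
Step 1: cell (2,0) = 10/3
Step 2: cell (2,0) = 133/36
Full grid after step 2:
  157/36 239/48 205/36
  91/24 9/2 131/24
  133/36 211/48 21/4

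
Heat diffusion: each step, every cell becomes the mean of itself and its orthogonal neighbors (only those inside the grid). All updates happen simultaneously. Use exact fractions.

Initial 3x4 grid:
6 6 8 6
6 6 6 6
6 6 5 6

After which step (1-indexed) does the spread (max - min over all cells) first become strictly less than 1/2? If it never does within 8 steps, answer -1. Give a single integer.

Step 1: max=20/3, min=17/3, spread=1
Step 2: max=97/15, min=209/36, spread=119/180
Step 3: max=1709/270, min=21251/3600, spread=4607/10800
  -> spread < 1/2 first at step 3
Step 4: max=674897/108000, min=214429/36000, spread=3161/10800
Step 5: max=6031157/972000, min=1940549/324000, spread=20951/97200
Step 6: max=179914559/29160000, min=14614007/2430000, spread=181859/1166400
Step 7: max=10758624481/1749600000, min=1758290651/291600000, spread=8355223/69984000
Step 8: max=643775498129/104976000000, min=6608960599/1093500000, spread=14904449/167961600

Answer: 3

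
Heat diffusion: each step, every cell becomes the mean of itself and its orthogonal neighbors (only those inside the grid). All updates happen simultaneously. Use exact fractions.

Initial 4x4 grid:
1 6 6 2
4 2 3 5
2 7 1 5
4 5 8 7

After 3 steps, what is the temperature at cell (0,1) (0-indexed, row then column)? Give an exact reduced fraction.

Step 1: cell (0,1) = 15/4
Step 2: cell (0,1) = 241/60
Step 3: cell (0,1) = 13151/3600
Full grid after step 3:
  3917/1080 13151/3600 14563/3600 8669/2160
  6163/1800 11873/3000 23711/6000 30881/7200
  7309/1800 24301/6000 14141/3000 33601/7200
  9079/2160 35041/7200 36001/7200 5789/1080

Answer: 13151/3600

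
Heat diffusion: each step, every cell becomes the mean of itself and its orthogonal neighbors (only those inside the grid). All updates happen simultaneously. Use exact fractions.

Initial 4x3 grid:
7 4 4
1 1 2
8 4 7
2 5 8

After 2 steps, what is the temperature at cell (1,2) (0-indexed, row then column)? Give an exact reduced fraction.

Answer: 869/240

Derivation:
Step 1: cell (1,2) = 7/2
Step 2: cell (1,2) = 869/240
Full grid after step 2:
  49/12 103/30 65/18
  18/5 383/100 869/240
  9/2 423/100 245/48
  9/2 257/48 50/9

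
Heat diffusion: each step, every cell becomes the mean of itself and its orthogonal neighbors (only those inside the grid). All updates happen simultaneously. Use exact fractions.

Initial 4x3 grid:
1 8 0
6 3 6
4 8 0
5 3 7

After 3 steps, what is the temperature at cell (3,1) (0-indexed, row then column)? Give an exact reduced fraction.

Answer: 69931/14400

Derivation:
Step 1: cell (3,1) = 23/4
Step 2: cell (3,1) = 1001/240
Step 3: cell (3,1) = 69931/14400
Full grid after step 3:
  1093/240 14009/3600 4541/1080
  10121/2400 28129/6000 6847/1800
  11881/2400 12607/3000 16459/3600
  271/60 69931/14400 9041/2160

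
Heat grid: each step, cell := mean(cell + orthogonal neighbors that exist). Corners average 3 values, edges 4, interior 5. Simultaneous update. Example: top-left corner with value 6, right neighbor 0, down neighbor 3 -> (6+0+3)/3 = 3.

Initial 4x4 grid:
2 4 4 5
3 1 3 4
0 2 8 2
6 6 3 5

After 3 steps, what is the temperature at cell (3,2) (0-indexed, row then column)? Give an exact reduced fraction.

Step 1: cell (3,2) = 11/2
Step 2: cell (3,2) = 1001/240
Step 3: cell (3,2) = 1241/288
Full grid after step 3:
  239/90 97/32 25817/7200 427/108
  1277/480 763/250 5567/1500 27767/7200
  7417/2400 881/250 5723/1500 6019/1440
  163/45 3089/800 1241/288 2249/540

Answer: 1241/288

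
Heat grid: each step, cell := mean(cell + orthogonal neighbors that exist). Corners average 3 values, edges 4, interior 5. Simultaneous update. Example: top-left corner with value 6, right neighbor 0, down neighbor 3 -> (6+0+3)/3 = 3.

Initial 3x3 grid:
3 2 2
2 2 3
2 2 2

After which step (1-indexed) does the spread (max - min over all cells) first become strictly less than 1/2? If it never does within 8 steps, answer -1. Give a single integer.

Answer: 1

Derivation:
Step 1: max=7/3, min=2, spread=1/3
  -> spread < 1/2 first at step 1
Step 2: max=547/240, min=25/12, spread=47/240
Step 3: max=2461/1080, min=171/80, spread=61/432
Step 4: max=146237/64800, min=93233/43200, spread=511/5184
Step 5: max=8735089/3888000, min=5643851/2592000, spread=4309/62208
Step 6: max=521543633/233280000, min=113378099/51840000, spread=36295/746496
Step 7: max=31202643901/13996800000, min=20483249059/9331200000, spread=305773/8957952
Step 8: max=1867713511397/839808000000, min=1231725929473/559872000000, spread=2575951/107495424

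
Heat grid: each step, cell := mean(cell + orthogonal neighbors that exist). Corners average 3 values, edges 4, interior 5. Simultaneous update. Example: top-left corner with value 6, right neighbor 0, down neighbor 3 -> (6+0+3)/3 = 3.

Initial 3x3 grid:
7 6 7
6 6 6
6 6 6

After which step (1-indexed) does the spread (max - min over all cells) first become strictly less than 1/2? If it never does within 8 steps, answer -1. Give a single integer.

Step 1: max=13/2, min=6, spread=1/2
Step 2: max=229/36, min=6, spread=13/36
  -> spread < 1/2 first at step 2
Step 3: max=9077/1440, min=875/144, spread=109/480
Step 4: max=162149/25920, min=21961/3600, spread=20149/129600
Step 5: max=32333933/5184000, min=3178891/518400, spread=545023/5184000
Step 6: max=1933623751/311040000, min=39811237/6480000, spread=36295/497664
Step 7: max=115859570597/18662400000, min=9575335831/1555200000, spread=305773/5971968
Step 8: max=6941778670159/1119744000000, min=95854575497/15552000000, spread=2575951/71663616

Answer: 2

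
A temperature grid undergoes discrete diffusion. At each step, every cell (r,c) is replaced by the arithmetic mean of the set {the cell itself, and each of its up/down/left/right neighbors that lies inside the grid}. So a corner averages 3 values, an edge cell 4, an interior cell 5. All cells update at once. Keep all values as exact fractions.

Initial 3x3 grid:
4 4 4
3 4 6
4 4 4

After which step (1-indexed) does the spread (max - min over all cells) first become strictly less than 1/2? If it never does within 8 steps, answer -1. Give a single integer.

Answer: 3

Derivation:
Step 1: max=14/3, min=11/3, spread=1
Step 2: max=541/120, min=137/36, spread=253/360
Step 3: max=31277/7200, min=55879/14400, spread=89/192
  -> spread < 1/2 first at step 3
Step 4: max=1854169/432000, min=3425213/864000, spread=755/2304
Step 5: max=109733393/25920000, min=207554911/51840000, spread=6353/27648
Step 6: max=6536905621/1555200000, min=12571958117/3110400000, spread=53531/331776
Step 7: max=389787533237/93312000000, min=758436644599/186624000000, spread=450953/3981312
Step 8: max=23297731897489/5598720000000, min=45705063091853/11197440000000, spread=3799043/47775744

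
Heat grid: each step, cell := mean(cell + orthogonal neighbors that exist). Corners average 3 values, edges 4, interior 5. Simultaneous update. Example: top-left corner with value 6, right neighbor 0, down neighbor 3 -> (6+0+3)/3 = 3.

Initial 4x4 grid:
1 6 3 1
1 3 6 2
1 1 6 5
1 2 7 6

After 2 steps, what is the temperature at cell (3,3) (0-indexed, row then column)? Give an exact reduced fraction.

Answer: 16/3

Derivation:
Step 1: cell (3,3) = 6
Step 2: cell (3,3) = 16/3
Full grid after step 2:
  89/36 799/240 53/16 19/6
  257/120 59/20 199/50 57/16
  193/120 59/20 108/25 77/16
  61/36 179/60 19/4 16/3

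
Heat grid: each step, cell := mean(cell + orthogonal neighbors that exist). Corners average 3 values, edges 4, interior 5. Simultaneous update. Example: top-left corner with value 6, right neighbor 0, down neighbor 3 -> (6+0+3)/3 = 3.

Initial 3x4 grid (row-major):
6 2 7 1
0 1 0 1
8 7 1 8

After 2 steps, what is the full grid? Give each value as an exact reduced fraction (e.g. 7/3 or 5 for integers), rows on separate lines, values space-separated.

Answer: 125/36 67/24 23/8 8/3
161/48 16/5 13/5 65/24
13/3 61/16 163/48 59/18

Derivation:
After step 1:
  8/3 4 5/2 3
  15/4 2 2 5/2
  5 17/4 4 10/3
After step 2:
  125/36 67/24 23/8 8/3
  161/48 16/5 13/5 65/24
  13/3 61/16 163/48 59/18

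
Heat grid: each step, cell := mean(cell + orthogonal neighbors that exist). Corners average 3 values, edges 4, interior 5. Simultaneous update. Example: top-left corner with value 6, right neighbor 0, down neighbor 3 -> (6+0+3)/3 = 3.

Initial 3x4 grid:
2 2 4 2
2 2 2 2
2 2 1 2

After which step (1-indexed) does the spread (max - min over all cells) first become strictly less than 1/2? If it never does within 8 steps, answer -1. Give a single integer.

Step 1: max=8/3, min=5/3, spread=1
Step 2: max=37/15, min=65/36, spread=119/180
Step 3: max=629/270, min=6851/3600, spread=4607/10800
  -> spread < 1/2 first at step 3
Step 4: max=242897/108000, min=70429/36000, spread=3161/10800
Step 5: max=2143157/972000, min=644549/324000, spread=20951/97200
Step 6: max=63274559/29160000, min=4894007/2430000, spread=181859/1166400
Step 7: max=3760224481/1749600000, min=591890651/291600000, spread=8355223/69984000
Step 8: max=223871498129/104976000000, min=2234960599/1093500000, spread=14904449/167961600

Answer: 3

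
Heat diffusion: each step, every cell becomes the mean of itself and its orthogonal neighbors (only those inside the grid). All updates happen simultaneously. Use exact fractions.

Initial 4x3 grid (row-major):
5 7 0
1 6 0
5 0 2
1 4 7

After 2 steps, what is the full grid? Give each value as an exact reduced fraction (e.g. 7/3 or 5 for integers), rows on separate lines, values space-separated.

Answer: 157/36 419/120 53/18
197/60 339/100 563/240
191/60 66/25 719/240
97/36 211/60 115/36

Derivation:
After step 1:
  13/3 9/2 7/3
  17/4 14/5 2
  7/4 17/5 9/4
  10/3 3 13/3
After step 2:
  157/36 419/120 53/18
  197/60 339/100 563/240
  191/60 66/25 719/240
  97/36 211/60 115/36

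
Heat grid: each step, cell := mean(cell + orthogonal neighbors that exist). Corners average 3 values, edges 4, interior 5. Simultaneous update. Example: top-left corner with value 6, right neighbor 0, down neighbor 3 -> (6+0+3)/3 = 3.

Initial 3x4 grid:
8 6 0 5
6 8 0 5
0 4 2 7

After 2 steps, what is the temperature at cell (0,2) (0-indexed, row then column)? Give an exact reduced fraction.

Answer: 175/48

Derivation:
Step 1: cell (0,2) = 11/4
Step 2: cell (0,2) = 175/48
Full grid after step 2:
  53/9 1183/240 175/48 31/9
  203/40 223/50 361/100 61/16
  37/9 893/240 173/48 73/18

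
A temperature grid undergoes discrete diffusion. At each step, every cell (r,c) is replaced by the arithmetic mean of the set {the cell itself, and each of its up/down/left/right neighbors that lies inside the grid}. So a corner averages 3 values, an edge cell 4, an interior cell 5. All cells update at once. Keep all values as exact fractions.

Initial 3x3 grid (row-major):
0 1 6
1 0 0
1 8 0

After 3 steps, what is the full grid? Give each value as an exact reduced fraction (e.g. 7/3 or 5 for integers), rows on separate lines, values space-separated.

Answer: 617/432 1469/960 817/432
249/160 48/25 309/160
895/432 1999/960 983/432

Derivation:
After step 1:
  2/3 7/4 7/3
  1/2 2 3/2
  10/3 9/4 8/3
After step 2:
  35/36 27/16 67/36
  13/8 8/5 17/8
  73/36 41/16 77/36
After step 3:
  617/432 1469/960 817/432
  249/160 48/25 309/160
  895/432 1999/960 983/432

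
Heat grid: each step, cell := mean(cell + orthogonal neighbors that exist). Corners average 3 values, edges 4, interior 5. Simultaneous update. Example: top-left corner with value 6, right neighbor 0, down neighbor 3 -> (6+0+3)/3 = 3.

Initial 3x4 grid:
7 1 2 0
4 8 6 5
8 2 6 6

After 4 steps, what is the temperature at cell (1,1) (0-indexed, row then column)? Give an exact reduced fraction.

Step 1: cell (1,1) = 21/5
Step 2: cell (1,1) = 537/100
Step 3: cell (1,1) = 13919/3000
Step 4: cell (1,1) = 1758677/360000
Full grid after step 4:
  206189/43200 311369/72000 884027/216000 493657/129600
  4261873/864000 1758677/360000 526909/120000 1252201/288000
  688217/129600 272683/54000 134519/27000 605807/129600

Answer: 1758677/360000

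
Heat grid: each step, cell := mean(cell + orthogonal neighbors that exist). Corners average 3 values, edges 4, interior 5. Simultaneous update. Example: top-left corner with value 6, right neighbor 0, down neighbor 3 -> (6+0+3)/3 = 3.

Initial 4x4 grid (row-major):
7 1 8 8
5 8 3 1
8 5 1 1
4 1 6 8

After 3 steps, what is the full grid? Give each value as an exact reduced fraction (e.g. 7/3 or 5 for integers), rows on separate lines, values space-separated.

After step 1:
  13/3 6 5 17/3
  7 22/5 21/5 13/4
  11/2 23/5 16/5 11/4
  13/3 4 4 5
After step 2:
  52/9 74/15 313/60 167/36
  637/120 131/25 401/100 119/30
  643/120 217/50 15/4 71/20
  83/18 127/30 81/20 47/12
After step 3:
  5767/1080 19051/3600 16919/3600 622/135
  4879/900 14299/3000 1331/300 14549/3600
  2207/450 13753/3000 197/50 911/240
  5113/1080 15511/3600 319/80 691/180

Answer: 5767/1080 19051/3600 16919/3600 622/135
4879/900 14299/3000 1331/300 14549/3600
2207/450 13753/3000 197/50 911/240
5113/1080 15511/3600 319/80 691/180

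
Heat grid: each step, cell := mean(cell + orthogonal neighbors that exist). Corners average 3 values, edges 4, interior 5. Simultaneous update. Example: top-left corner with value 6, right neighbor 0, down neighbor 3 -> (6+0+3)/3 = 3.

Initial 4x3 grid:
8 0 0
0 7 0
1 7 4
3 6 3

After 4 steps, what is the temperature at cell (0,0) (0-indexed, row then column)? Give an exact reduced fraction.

Step 1: cell (0,0) = 8/3
Step 2: cell (0,0) = 125/36
Step 3: cell (0,0) = 3179/1080
Step 4: cell (0,0) = 403211/129600
Full grid after step 4:
  403211/129600 2396929/864000 39079/14400
  701461/216000 1172351/360000 211987/72000
  801281/216000 1292651/360000 786281/216000
  494251/129600 3440509/864000 503551/129600

Answer: 403211/129600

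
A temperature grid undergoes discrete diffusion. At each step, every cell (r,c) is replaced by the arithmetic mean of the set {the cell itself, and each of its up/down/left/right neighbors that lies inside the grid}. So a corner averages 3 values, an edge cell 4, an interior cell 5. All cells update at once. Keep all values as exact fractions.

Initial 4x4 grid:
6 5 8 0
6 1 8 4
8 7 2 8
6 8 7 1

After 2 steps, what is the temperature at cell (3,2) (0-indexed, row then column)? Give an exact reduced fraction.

Step 1: cell (3,2) = 9/2
Step 2: cell (3,2) = 697/120
Full grid after step 2:
  191/36 1279/240 377/80 19/4
  173/30 509/100 533/100 347/80
  92/15 123/20 489/100 1229/240
  253/36 721/120 697/120 163/36

Answer: 697/120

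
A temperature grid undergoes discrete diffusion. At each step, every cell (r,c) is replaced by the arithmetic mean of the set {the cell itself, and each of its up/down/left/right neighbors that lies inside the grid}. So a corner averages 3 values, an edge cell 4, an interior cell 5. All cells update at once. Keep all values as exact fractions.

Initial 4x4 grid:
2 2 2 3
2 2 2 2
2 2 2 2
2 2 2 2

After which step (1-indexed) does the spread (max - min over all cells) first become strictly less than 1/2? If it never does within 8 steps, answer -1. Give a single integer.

Step 1: max=7/3, min=2, spread=1/3
  -> spread < 1/2 first at step 1
Step 2: max=41/18, min=2, spread=5/18
Step 3: max=473/216, min=2, spread=41/216
Step 4: max=14003/6480, min=2, spread=1043/6480
Step 5: max=414353/194400, min=2, spread=25553/194400
Step 6: max=12335459/5832000, min=36079/18000, spread=645863/5832000
Step 7: max=367561691/174960000, min=240971/120000, spread=16225973/174960000
Step 8: max=10975077983/5248800000, min=108701/54000, spread=409340783/5248800000

Answer: 1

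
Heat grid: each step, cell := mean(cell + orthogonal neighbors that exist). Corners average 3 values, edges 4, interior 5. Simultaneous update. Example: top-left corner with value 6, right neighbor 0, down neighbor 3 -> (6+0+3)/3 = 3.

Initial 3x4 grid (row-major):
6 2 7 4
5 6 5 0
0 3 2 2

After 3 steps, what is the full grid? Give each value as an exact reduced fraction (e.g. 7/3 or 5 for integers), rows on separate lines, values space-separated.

After step 1:
  13/3 21/4 9/2 11/3
  17/4 21/5 4 11/4
  8/3 11/4 3 4/3
After step 2:
  83/18 1097/240 209/48 131/36
  309/80 409/100 369/100 47/16
  29/9 757/240 133/48 85/36
After step 3:
  587/135 31727/7200 29257/7200 787/216
  18943/4800 7747/2000 7137/2000 5051/1600
  1843/540 23827/7200 21557/7200 581/216

Answer: 587/135 31727/7200 29257/7200 787/216
18943/4800 7747/2000 7137/2000 5051/1600
1843/540 23827/7200 21557/7200 581/216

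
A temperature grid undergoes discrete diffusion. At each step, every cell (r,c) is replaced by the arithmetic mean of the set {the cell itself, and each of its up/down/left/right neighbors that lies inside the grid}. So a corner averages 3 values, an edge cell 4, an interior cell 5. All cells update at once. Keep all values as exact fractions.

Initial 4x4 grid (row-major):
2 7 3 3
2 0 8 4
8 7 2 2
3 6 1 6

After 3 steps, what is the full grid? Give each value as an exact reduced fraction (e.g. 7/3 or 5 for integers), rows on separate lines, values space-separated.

Answer: 8293/2160 26833/7200 29777/7200 524/135
14099/3600 25111/6000 1159/300 28667/7200
16367/3600 3191/750 8063/2000 583/160
2539/540 16037/3600 187/48 521/144

Derivation:
After step 1:
  11/3 3 21/4 10/3
  3 24/5 17/5 17/4
  5 23/5 4 7/2
  17/3 17/4 15/4 3
After step 2:
  29/9 1003/240 899/240 77/18
  247/60 94/25 217/50 869/240
  137/30 453/100 77/20 59/16
  179/36 137/30 15/4 41/12
After step 3:
  8293/2160 26833/7200 29777/7200 524/135
  14099/3600 25111/6000 1159/300 28667/7200
  16367/3600 3191/750 8063/2000 583/160
  2539/540 16037/3600 187/48 521/144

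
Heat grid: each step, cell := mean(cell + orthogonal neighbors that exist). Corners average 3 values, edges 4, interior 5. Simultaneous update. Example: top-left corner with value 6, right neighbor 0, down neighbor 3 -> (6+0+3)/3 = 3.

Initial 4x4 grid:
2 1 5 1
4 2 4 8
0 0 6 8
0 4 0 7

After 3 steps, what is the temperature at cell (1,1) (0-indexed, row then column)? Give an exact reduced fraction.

Answer: 15539/6000

Derivation:
Step 1: cell (1,1) = 11/5
Step 2: cell (1,1) = 141/50
Step 3: cell (1,1) = 15539/6000
Full grid after step 3:
  4757/2160 20291/7200 25483/7200 1943/432
  3899/1800 15539/6000 24421/6000 16919/3600
  3023/1800 15947/6000 1523/400 1249/240
  3629/2160 15947/7200 377/96 1139/240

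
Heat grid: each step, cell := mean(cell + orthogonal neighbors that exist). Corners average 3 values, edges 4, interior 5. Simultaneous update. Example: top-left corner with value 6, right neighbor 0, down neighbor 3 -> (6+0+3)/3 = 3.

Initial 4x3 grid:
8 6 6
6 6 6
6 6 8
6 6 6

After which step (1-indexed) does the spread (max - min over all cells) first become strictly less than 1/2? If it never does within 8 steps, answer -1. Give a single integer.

Answer: 3

Derivation:
Step 1: max=20/3, min=6, spread=2/3
Step 2: max=59/9, min=6, spread=5/9
Step 3: max=3451/540, min=2219/360, spread=49/216
  -> spread < 1/2 first at step 3
Step 4: max=413269/64800, min=66769/10800, spread=2531/12960
Step 5: max=164633089/25920000, min=673391/108000, spread=3019249/25920000
Step 6: max=164396711/25920000, min=60719051/9720000, spread=297509/3110400
Step 7: max=591028799209/93312000000, min=913485521/145800000, spread=6398065769/93312000000
Step 8: max=1772353464773/279936000000, min=36581378951/5832000000, spread=131578201/2239488000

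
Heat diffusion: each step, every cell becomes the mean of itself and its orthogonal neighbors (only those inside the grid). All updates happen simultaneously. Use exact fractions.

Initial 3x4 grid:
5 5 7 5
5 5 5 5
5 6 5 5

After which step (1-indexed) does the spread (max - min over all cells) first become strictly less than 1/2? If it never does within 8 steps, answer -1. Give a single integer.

Answer: 2

Derivation:
Step 1: max=17/3, min=5, spread=2/3
Step 2: max=331/60, min=61/12, spread=13/30
  -> spread < 1/2 first at step 2
Step 3: max=2911/540, min=1168/225, spread=539/2700
Step 4: max=577331/108000, min=168733/32400, spread=44663/324000
Step 5: max=5173961/972000, min=5066701/972000, spread=5363/48600
Step 6: max=9667247/1822500, min=152329477/29160000, spread=93859/1166400
Step 7: max=1158075671/218700000, min=9150387293/1749600000, spread=4568723/69984000
Step 8: max=277489575631/52488000000, min=549736995637/104976000000, spread=8387449/167961600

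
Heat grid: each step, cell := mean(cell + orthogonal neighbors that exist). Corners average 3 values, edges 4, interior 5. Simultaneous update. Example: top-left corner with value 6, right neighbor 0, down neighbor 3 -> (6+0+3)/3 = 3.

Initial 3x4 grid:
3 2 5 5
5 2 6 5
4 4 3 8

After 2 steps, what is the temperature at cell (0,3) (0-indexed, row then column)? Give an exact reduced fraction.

Step 1: cell (0,3) = 5
Step 2: cell (0,3) = 31/6
Full grid after step 2:
  59/18 439/120 167/40 31/6
  449/120 71/20 19/4 77/15
  133/36 499/120 541/120 199/36

Answer: 31/6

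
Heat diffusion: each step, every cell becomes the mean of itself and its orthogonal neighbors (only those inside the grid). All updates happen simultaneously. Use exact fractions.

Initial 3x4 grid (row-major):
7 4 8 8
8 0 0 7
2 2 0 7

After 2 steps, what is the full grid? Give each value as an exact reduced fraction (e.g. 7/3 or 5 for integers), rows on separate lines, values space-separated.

After step 1:
  19/3 19/4 5 23/3
  17/4 14/5 3 11/2
  4 1 9/4 14/3
After step 2:
  46/9 1133/240 245/48 109/18
  1043/240 79/25 371/100 125/24
  37/12 201/80 131/48 149/36

Answer: 46/9 1133/240 245/48 109/18
1043/240 79/25 371/100 125/24
37/12 201/80 131/48 149/36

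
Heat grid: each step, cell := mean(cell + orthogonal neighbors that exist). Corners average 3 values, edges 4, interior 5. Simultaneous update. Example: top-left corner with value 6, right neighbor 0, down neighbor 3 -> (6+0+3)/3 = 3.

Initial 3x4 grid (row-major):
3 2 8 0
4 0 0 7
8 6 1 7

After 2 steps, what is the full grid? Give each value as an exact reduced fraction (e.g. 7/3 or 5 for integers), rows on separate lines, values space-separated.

Answer: 10/3 223/80 279/80 11/3
303/80 327/100 151/50 167/40
9/2 313/80 309/80 4

Derivation:
After step 1:
  3 13/4 5/2 5
  15/4 12/5 16/5 7/2
  6 15/4 7/2 5
After step 2:
  10/3 223/80 279/80 11/3
  303/80 327/100 151/50 167/40
  9/2 313/80 309/80 4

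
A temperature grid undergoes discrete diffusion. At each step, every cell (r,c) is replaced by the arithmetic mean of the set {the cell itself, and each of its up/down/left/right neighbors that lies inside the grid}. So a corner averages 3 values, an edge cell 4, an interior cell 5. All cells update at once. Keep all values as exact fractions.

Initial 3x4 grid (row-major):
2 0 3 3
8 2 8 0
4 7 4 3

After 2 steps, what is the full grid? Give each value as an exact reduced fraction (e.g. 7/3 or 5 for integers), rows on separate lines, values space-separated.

After step 1:
  10/3 7/4 7/2 2
  4 5 17/5 7/2
  19/3 17/4 11/2 7/3
After step 2:
  109/36 163/48 213/80 3
  14/3 92/25 209/50 337/120
  175/36 253/48 929/240 34/9

Answer: 109/36 163/48 213/80 3
14/3 92/25 209/50 337/120
175/36 253/48 929/240 34/9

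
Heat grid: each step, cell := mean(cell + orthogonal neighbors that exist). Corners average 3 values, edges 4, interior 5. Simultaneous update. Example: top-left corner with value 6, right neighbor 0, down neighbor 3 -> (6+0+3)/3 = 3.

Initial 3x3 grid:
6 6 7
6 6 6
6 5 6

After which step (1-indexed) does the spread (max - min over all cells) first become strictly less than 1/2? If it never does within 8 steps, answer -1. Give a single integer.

Step 1: max=19/3, min=17/3, spread=2/3
Step 2: max=113/18, min=1373/240, spread=401/720
Step 3: max=6619/1080, min=12523/2160, spread=143/432
  -> spread < 1/2 first at step 3
Step 4: max=395123/64800, min=760121/129600, spread=1205/5184
Step 5: max=23517031/3888000, min=45765187/7776000, spread=10151/62208
Step 6: max=1406473007/233280000, min=2759497889/466560000, spread=85517/746496
Step 7: max=84109595179/13996800000, min=165967843483/27993600000, spread=720431/8957952
Step 8: max=5037465044363/839808000000, min=9980098510601/1679616000000, spread=6069221/107495424

Answer: 3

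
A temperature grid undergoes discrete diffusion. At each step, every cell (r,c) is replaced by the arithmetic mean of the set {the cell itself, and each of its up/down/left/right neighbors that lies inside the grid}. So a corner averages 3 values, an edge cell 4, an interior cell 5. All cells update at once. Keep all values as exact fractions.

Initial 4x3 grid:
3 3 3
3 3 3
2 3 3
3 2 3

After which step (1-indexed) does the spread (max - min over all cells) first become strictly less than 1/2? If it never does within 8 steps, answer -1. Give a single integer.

Step 1: max=3, min=7/3, spread=2/3
Step 2: max=3, min=207/80, spread=33/80
  -> spread < 1/2 first at step 2
Step 3: max=3, min=5621/2160, spread=859/2160
Step 4: max=5321/1800, min=347197/129600, spread=7183/25920
Step 5: max=317789/108000, min=20988923/7776000, spread=378377/1555200
Step 6: max=3150211/1080000, min=1274018377/466560000, spread=3474911/18662400
Step 7: max=282146011/97200000, min=76897999643/27993600000, spread=174402061/1119744000
Step 8: max=33680183273/11664000000, min=4641563433937/1679616000000, spread=1667063659/13436928000

Answer: 2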